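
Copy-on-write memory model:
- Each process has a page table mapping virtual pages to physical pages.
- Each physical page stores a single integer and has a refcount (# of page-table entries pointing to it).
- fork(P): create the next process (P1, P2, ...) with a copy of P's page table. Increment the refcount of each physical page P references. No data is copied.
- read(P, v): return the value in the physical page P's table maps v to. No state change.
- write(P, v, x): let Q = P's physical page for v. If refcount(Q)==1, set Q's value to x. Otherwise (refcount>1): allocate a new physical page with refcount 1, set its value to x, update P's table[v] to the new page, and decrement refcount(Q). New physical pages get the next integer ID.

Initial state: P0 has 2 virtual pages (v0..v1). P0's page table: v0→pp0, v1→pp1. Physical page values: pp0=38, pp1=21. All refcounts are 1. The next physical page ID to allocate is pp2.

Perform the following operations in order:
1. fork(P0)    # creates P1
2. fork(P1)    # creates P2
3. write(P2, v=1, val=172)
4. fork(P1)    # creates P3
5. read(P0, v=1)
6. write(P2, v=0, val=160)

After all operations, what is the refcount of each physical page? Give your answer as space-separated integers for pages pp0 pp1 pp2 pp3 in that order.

Op 1: fork(P0) -> P1. 2 ppages; refcounts: pp0:2 pp1:2
Op 2: fork(P1) -> P2. 2 ppages; refcounts: pp0:3 pp1:3
Op 3: write(P2, v1, 172). refcount(pp1)=3>1 -> COPY to pp2. 3 ppages; refcounts: pp0:3 pp1:2 pp2:1
Op 4: fork(P1) -> P3. 3 ppages; refcounts: pp0:4 pp1:3 pp2:1
Op 5: read(P0, v1) -> 21. No state change.
Op 6: write(P2, v0, 160). refcount(pp0)=4>1 -> COPY to pp3. 4 ppages; refcounts: pp0:3 pp1:3 pp2:1 pp3:1

Answer: 3 3 1 1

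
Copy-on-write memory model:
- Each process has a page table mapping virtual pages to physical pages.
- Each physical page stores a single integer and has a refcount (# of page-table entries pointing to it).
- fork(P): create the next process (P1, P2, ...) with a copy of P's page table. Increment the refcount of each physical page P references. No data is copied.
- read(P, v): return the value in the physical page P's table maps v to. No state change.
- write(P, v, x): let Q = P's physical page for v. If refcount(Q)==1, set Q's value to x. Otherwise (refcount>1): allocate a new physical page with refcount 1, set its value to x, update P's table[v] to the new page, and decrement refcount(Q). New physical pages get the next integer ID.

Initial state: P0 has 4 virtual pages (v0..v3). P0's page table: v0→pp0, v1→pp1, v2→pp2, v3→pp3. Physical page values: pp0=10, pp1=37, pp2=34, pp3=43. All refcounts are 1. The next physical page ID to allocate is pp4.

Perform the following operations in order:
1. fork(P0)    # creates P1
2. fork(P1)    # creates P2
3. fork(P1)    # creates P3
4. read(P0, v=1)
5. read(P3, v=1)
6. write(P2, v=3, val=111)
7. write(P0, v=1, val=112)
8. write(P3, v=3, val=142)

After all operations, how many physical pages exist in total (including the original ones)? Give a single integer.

Answer: 7

Derivation:
Op 1: fork(P0) -> P1. 4 ppages; refcounts: pp0:2 pp1:2 pp2:2 pp3:2
Op 2: fork(P1) -> P2. 4 ppages; refcounts: pp0:3 pp1:3 pp2:3 pp3:3
Op 3: fork(P1) -> P3. 4 ppages; refcounts: pp0:4 pp1:4 pp2:4 pp3:4
Op 4: read(P0, v1) -> 37. No state change.
Op 5: read(P3, v1) -> 37. No state change.
Op 6: write(P2, v3, 111). refcount(pp3)=4>1 -> COPY to pp4. 5 ppages; refcounts: pp0:4 pp1:4 pp2:4 pp3:3 pp4:1
Op 7: write(P0, v1, 112). refcount(pp1)=4>1 -> COPY to pp5. 6 ppages; refcounts: pp0:4 pp1:3 pp2:4 pp3:3 pp4:1 pp5:1
Op 8: write(P3, v3, 142). refcount(pp3)=3>1 -> COPY to pp6. 7 ppages; refcounts: pp0:4 pp1:3 pp2:4 pp3:2 pp4:1 pp5:1 pp6:1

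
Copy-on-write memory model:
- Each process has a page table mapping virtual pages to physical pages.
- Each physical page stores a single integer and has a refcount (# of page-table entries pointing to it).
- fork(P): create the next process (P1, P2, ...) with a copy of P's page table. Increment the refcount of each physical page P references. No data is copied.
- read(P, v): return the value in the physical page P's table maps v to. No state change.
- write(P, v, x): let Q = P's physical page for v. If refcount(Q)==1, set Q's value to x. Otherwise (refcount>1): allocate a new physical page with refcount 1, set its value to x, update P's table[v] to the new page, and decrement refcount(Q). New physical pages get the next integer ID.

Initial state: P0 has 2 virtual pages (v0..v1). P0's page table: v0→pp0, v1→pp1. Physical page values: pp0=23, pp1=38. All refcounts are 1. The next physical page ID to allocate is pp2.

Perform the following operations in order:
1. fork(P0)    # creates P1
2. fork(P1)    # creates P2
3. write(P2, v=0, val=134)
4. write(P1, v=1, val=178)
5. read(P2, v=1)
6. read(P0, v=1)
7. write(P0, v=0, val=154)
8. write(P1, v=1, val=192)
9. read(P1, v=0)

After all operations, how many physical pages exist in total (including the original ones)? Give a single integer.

Answer: 5

Derivation:
Op 1: fork(P0) -> P1. 2 ppages; refcounts: pp0:2 pp1:2
Op 2: fork(P1) -> P2. 2 ppages; refcounts: pp0:3 pp1:3
Op 3: write(P2, v0, 134). refcount(pp0)=3>1 -> COPY to pp2. 3 ppages; refcounts: pp0:2 pp1:3 pp2:1
Op 4: write(P1, v1, 178). refcount(pp1)=3>1 -> COPY to pp3. 4 ppages; refcounts: pp0:2 pp1:2 pp2:1 pp3:1
Op 5: read(P2, v1) -> 38. No state change.
Op 6: read(P0, v1) -> 38. No state change.
Op 7: write(P0, v0, 154). refcount(pp0)=2>1 -> COPY to pp4. 5 ppages; refcounts: pp0:1 pp1:2 pp2:1 pp3:1 pp4:1
Op 8: write(P1, v1, 192). refcount(pp3)=1 -> write in place. 5 ppages; refcounts: pp0:1 pp1:2 pp2:1 pp3:1 pp4:1
Op 9: read(P1, v0) -> 23. No state change.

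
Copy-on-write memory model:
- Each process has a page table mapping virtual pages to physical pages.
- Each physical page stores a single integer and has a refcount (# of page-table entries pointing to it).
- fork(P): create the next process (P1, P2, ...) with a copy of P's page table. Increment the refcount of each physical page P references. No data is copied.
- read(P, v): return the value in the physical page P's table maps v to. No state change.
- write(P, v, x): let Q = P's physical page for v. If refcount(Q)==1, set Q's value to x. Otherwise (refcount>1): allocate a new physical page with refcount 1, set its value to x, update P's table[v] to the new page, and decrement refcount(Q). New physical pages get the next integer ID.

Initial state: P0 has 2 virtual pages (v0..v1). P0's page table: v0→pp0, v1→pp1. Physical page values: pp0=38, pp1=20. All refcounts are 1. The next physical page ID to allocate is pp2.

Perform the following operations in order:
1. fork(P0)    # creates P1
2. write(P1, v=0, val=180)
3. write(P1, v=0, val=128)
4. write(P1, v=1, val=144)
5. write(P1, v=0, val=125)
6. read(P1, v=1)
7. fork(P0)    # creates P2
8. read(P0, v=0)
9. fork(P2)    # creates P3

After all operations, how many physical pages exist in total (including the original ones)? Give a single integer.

Answer: 4

Derivation:
Op 1: fork(P0) -> P1. 2 ppages; refcounts: pp0:2 pp1:2
Op 2: write(P1, v0, 180). refcount(pp0)=2>1 -> COPY to pp2. 3 ppages; refcounts: pp0:1 pp1:2 pp2:1
Op 3: write(P1, v0, 128). refcount(pp2)=1 -> write in place. 3 ppages; refcounts: pp0:1 pp1:2 pp2:1
Op 4: write(P1, v1, 144). refcount(pp1)=2>1 -> COPY to pp3. 4 ppages; refcounts: pp0:1 pp1:1 pp2:1 pp3:1
Op 5: write(P1, v0, 125). refcount(pp2)=1 -> write in place. 4 ppages; refcounts: pp0:1 pp1:1 pp2:1 pp3:1
Op 6: read(P1, v1) -> 144. No state change.
Op 7: fork(P0) -> P2. 4 ppages; refcounts: pp0:2 pp1:2 pp2:1 pp3:1
Op 8: read(P0, v0) -> 38. No state change.
Op 9: fork(P2) -> P3. 4 ppages; refcounts: pp0:3 pp1:3 pp2:1 pp3:1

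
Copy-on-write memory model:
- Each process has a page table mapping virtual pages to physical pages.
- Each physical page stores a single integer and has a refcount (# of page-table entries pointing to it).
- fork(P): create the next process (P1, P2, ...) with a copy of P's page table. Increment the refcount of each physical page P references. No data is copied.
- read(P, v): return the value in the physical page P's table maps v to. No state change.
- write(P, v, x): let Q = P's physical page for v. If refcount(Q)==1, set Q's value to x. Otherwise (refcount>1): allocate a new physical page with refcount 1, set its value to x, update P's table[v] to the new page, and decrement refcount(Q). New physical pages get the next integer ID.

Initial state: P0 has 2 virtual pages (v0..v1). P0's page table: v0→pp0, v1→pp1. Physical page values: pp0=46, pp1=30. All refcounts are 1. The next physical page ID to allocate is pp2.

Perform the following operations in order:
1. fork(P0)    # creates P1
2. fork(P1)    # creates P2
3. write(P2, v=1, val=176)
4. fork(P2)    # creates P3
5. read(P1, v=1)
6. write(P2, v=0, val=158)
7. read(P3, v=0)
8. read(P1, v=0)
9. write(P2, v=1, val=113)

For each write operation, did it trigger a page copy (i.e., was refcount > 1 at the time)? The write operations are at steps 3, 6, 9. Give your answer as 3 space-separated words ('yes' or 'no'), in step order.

Op 1: fork(P0) -> P1. 2 ppages; refcounts: pp0:2 pp1:2
Op 2: fork(P1) -> P2. 2 ppages; refcounts: pp0:3 pp1:3
Op 3: write(P2, v1, 176). refcount(pp1)=3>1 -> COPY to pp2. 3 ppages; refcounts: pp0:3 pp1:2 pp2:1
Op 4: fork(P2) -> P3. 3 ppages; refcounts: pp0:4 pp1:2 pp2:2
Op 5: read(P1, v1) -> 30. No state change.
Op 6: write(P2, v0, 158). refcount(pp0)=4>1 -> COPY to pp3. 4 ppages; refcounts: pp0:3 pp1:2 pp2:2 pp3:1
Op 7: read(P3, v0) -> 46. No state change.
Op 8: read(P1, v0) -> 46. No state change.
Op 9: write(P2, v1, 113). refcount(pp2)=2>1 -> COPY to pp4. 5 ppages; refcounts: pp0:3 pp1:2 pp2:1 pp3:1 pp4:1

yes yes yes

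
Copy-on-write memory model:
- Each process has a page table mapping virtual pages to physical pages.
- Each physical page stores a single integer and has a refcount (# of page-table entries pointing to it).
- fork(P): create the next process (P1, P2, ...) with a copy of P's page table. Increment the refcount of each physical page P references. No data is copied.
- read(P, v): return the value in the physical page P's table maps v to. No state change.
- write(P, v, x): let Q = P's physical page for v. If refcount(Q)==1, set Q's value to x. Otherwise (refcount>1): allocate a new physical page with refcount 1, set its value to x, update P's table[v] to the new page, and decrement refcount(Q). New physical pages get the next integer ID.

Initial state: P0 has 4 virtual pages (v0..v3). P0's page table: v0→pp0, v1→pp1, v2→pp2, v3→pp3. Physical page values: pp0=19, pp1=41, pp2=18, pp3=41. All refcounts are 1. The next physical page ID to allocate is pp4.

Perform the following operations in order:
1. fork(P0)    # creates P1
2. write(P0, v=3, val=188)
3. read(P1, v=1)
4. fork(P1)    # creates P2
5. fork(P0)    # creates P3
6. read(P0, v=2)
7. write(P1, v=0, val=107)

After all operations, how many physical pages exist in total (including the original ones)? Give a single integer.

Op 1: fork(P0) -> P1. 4 ppages; refcounts: pp0:2 pp1:2 pp2:2 pp3:2
Op 2: write(P0, v3, 188). refcount(pp3)=2>1 -> COPY to pp4. 5 ppages; refcounts: pp0:2 pp1:2 pp2:2 pp3:1 pp4:1
Op 3: read(P1, v1) -> 41. No state change.
Op 4: fork(P1) -> P2. 5 ppages; refcounts: pp0:3 pp1:3 pp2:3 pp3:2 pp4:1
Op 5: fork(P0) -> P3. 5 ppages; refcounts: pp0:4 pp1:4 pp2:4 pp3:2 pp4:2
Op 6: read(P0, v2) -> 18. No state change.
Op 7: write(P1, v0, 107). refcount(pp0)=4>1 -> COPY to pp5. 6 ppages; refcounts: pp0:3 pp1:4 pp2:4 pp3:2 pp4:2 pp5:1

Answer: 6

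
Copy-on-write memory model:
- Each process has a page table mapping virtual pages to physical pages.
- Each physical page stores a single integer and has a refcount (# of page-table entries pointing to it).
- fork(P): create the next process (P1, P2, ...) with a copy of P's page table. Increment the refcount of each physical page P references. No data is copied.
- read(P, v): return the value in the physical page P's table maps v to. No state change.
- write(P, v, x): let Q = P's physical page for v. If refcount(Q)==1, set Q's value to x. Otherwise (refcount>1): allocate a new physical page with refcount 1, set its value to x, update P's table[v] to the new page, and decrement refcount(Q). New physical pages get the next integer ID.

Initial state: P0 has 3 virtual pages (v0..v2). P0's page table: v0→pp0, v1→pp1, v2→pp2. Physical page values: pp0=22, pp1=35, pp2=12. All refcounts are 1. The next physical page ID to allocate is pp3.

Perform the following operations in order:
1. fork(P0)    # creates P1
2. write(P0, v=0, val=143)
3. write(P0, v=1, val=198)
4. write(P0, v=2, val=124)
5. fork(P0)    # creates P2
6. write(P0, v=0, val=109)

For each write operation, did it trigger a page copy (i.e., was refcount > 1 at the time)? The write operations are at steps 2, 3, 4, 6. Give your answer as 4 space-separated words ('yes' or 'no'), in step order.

Op 1: fork(P0) -> P1. 3 ppages; refcounts: pp0:2 pp1:2 pp2:2
Op 2: write(P0, v0, 143). refcount(pp0)=2>1 -> COPY to pp3. 4 ppages; refcounts: pp0:1 pp1:2 pp2:2 pp3:1
Op 3: write(P0, v1, 198). refcount(pp1)=2>1 -> COPY to pp4. 5 ppages; refcounts: pp0:1 pp1:1 pp2:2 pp3:1 pp4:1
Op 4: write(P0, v2, 124). refcount(pp2)=2>1 -> COPY to pp5. 6 ppages; refcounts: pp0:1 pp1:1 pp2:1 pp3:1 pp4:1 pp5:1
Op 5: fork(P0) -> P2. 6 ppages; refcounts: pp0:1 pp1:1 pp2:1 pp3:2 pp4:2 pp5:2
Op 6: write(P0, v0, 109). refcount(pp3)=2>1 -> COPY to pp6. 7 ppages; refcounts: pp0:1 pp1:1 pp2:1 pp3:1 pp4:2 pp5:2 pp6:1

yes yes yes yes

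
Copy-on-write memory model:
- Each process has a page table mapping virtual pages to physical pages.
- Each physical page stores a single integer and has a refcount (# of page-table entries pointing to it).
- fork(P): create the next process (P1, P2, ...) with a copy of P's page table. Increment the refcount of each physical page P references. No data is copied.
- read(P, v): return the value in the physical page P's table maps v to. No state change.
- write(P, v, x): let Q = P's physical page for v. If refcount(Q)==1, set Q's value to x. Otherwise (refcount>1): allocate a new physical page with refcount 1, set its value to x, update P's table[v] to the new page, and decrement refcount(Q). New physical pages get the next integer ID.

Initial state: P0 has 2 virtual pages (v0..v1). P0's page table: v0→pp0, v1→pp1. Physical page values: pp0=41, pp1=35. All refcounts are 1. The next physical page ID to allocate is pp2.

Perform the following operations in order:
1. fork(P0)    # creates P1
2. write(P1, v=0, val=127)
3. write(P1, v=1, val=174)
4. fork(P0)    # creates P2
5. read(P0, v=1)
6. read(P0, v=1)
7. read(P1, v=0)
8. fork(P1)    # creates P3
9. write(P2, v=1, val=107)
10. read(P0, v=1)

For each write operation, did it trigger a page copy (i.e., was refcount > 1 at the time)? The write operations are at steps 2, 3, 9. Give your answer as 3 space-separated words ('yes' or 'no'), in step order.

Op 1: fork(P0) -> P1. 2 ppages; refcounts: pp0:2 pp1:2
Op 2: write(P1, v0, 127). refcount(pp0)=2>1 -> COPY to pp2. 3 ppages; refcounts: pp0:1 pp1:2 pp2:1
Op 3: write(P1, v1, 174). refcount(pp1)=2>1 -> COPY to pp3. 4 ppages; refcounts: pp0:1 pp1:1 pp2:1 pp3:1
Op 4: fork(P0) -> P2. 4 ppages; refcounts: pp0:2 pp1:2 pp2:1 pp3:1
Op 5: read(P0, v1) -> 35. No state change.
Op 6: read(P0, v1) -> 35. No state change.
Op 7: read(P1, v0) -> 127. No state change.
Op 8: fork(P1) -> P3. 4 ppages; refcounts: pp0:2 pp1:2 pp2:2 pp3:2
Op 9: write(P2, v1, 107). refcount(pp1)=2>1 -> COPY to pp4. 5 ppages; refcounts: pp0:2 pp1:1 pp2:2 pp3:2 pp4:1
Op 10: read(P0, v1) -> 35. No state change.

yes yes yes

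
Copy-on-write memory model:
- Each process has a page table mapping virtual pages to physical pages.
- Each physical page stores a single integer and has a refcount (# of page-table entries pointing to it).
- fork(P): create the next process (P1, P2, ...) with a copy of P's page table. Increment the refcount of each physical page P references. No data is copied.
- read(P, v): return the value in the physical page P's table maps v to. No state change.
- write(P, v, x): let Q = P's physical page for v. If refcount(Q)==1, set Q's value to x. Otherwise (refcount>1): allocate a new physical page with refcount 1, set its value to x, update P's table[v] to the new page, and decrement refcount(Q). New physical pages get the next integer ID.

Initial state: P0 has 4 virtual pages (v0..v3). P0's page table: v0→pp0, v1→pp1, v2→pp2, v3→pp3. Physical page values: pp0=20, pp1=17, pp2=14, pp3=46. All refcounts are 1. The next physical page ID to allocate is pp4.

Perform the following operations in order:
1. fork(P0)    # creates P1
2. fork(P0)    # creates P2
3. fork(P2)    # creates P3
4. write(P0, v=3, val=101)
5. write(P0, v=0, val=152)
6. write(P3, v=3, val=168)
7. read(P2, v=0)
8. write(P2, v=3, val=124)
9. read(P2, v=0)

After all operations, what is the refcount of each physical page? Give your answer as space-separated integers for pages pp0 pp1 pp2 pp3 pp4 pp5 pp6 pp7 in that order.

Answer: 3 4 4 1 1 1 1 1

Derivation:
Op 1: fork(P0) -> P1. 4 ppages; refcounts: pp0:2 pp1:2 pp2:2 pp3:2
Op 2: fork(P0) -> P2. 4 ppages; refcounts: pp0:3 pp1:3 pp2:3 pp3:3
Op 3: fork(P2) -> P3. 4 ppages; refcounts: pp0:4 pp1:4 pp2:4 pp3:4
Op 4: write(P0, v3, 101). refcount(pp3)=4>1 -> COPY to pp4. 5 ppages; refcounts: pp0:4 pp1:4 pp2:4 pp3:3 pp4:1
Op 5: write(P0, v0, 152). refcount(pp0)=4>1 -> COPY to pp5. 6 ppages; refcounts: pp0:3 pp1:4 pp2:4 pp3:3 pp4:1 pp5:1
Op 6: write(P3, v3, 168). refcount(pp3)=3>1 -> COPY to pp6. 7 ppages; refcounts: pp0:3 pp1:4 pp2:4 pp3:2 pp4:1 pp5:1 pp6:1
Op 7: read(P2, v0) -> 20. No state change.
Op 8: write(P2, v3, 124). refcount(pp3)=2>1 -> COPY to pp7. 8 ppages; refcounts: pp0:3 pp1:4 pp2:4 pp3:1 pp4:1 pp5:1 pp6:1 pp7:1
Op 9: read(P2, v0) -> 20. No state change.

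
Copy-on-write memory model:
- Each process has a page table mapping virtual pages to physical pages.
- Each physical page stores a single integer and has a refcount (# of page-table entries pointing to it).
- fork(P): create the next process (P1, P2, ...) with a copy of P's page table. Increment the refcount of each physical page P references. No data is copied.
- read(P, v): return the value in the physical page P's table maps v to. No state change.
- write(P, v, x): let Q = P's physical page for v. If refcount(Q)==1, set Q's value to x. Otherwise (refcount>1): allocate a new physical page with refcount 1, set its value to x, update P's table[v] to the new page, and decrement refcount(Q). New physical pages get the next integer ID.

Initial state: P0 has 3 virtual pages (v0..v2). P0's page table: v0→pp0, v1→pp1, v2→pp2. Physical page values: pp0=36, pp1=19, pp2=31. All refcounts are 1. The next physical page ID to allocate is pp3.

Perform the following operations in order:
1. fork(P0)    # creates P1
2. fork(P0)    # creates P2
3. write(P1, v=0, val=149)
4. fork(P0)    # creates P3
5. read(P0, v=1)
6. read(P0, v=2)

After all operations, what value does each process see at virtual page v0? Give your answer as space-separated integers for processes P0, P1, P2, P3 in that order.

Answer: 36 149 36 36

Derivation:
Op 1: fork(P0) -> P1. 3 ppages; refcounts: pp0:2 pp1:2 pp2:2
Op 2: fork(P0) -> P2. 3 ppages; refcounts: pp0:3 pp1:3 pp2:3
Op 3: write(P1, v0, 149). refcount(pp0)=3>1 -> COPY to pp3. 4 ppages; refcounts: pp0:2 pp1:3 pp2:3 pp3:1
Op 4: fork(P0) -> P3. 4 ppages; refcounts: pp0:3 pp1:4 pp2:4 pp3:1
Op 5: read(P0, v1) -> 19. No state change.
Op 6: read(P0, v2) -> 31. No state change.
P0: v0 -> pp0 = 36
P1: v0 -> pp3 = 149
P2: v0 -> pp0 = 36
P3: v0 -> pp0 = 36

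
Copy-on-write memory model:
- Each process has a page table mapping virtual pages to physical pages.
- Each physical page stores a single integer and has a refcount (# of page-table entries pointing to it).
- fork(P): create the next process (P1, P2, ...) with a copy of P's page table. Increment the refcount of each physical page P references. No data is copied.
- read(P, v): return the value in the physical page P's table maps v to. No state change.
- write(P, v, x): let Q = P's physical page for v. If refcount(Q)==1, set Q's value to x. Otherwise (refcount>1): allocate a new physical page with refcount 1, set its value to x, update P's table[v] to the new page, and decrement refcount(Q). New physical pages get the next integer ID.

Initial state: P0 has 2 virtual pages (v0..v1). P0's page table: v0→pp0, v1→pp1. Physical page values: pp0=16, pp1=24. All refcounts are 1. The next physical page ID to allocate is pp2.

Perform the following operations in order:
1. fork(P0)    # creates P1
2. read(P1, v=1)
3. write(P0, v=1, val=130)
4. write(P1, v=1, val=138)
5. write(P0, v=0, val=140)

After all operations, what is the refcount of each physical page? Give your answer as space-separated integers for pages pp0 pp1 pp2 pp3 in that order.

Op 1: fork(P0) -> P1. 2 ppages; refcounts: pp0:2 pp1:2
Op 2: read(P1, v1) -> 24. No state change.
Op 3: write(P0, v1, 130). refcount(pp1)=2>1 -> COPY to pp2. 3 ppages; refcounts: pp0:2 pp1:1 pp2:1
Op 4: write(P1, v1, 138). refcount(pp1)=1 -> write in place. 3 ppages; refcounts: pp0:2 pp1:1 pp2:1
Op 5: write(P0, v0, 140). refcount(pp0)=2>1 -> COPY to pp3. 4 ppages; refcounts: pp0:1 pp1:1 pp2:1 pp3:1

Answer: 1 1 1 1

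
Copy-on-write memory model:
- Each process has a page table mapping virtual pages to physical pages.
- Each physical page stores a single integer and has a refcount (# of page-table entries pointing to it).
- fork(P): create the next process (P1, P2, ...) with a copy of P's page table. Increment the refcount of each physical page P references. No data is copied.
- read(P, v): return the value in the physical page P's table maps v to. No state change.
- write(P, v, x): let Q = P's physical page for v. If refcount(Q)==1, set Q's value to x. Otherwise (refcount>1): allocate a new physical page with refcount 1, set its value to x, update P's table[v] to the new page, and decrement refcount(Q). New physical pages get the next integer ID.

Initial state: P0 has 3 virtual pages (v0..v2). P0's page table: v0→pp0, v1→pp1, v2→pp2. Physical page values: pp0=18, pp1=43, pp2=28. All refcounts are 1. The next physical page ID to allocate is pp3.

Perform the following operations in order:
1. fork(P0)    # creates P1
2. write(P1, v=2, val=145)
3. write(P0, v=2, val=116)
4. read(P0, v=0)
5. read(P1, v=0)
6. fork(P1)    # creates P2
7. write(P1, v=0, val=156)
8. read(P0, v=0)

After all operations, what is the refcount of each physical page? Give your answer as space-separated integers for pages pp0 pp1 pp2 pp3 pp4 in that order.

Op 1: fork(P0) -> P1. 3 ppages; refcounts: pp0:2 pp1:2 pp2:2
Op 2: write(P1, v2, 145). refcount(pp2)=2>1 -> COPY to pp3. 4 ppages; refcounts: pp0:2 pp1:2 pp2:1 pp3:1
Op 3: write(P0, v2, 116). refcount(pp2)=1 -> write in place. 4 ppages; refcounts: pp0:2 pp1:2 pp2:1 pp3:1
Op 4: read(P0, v0) -> 18. No state change.
Op 5: read(P1, v0) -> 18. No state change.
Op 6: fork(P1) -> P2. 4 ppages; refcounts: pp0:3 pp1:3 pp2:1 pp3:2
Op 7: write(P1, v0, 156). refcount(pp0)=3>1 -> COPY to pp4. 5 ppages; refcounts: pp0:2 pp1:3 pp2:1 pp3:2 pp4:1
Op 8: read(P0, v0) -> 18. No state change.

Answer: 2 3 1 2 1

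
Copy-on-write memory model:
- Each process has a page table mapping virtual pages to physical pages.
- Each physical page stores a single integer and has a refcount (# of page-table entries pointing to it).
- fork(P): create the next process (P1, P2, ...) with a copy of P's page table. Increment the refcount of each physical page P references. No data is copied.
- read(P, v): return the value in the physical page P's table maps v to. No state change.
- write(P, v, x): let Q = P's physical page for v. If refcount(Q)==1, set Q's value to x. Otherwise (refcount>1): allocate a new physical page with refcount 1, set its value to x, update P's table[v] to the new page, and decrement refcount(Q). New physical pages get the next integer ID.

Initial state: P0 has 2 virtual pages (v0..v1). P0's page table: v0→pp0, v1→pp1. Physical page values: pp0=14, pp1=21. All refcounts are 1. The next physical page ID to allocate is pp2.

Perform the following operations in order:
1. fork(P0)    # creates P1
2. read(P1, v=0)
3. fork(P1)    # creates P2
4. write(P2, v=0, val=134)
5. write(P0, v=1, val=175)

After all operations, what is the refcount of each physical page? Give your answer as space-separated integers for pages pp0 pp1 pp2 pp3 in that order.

Op 1: fork(P0) -> P1. 2 ppages; refcounts: pp0:2 pp1:2
Op 2: read(P1, v0) -> 14. No state change.
Op 3: fork(P1) -> P2. 2 ppages; refcounts: pp0:3 pp1:3
Op 4: write(P2, v0, 134). refcount(pp0)=3>1 -> COPY to pp2. 3 ppages; refcounts: pp0:2 pp1:3 pp2:1
Op 5: write(P0, v1, 175). refcount(pp1)=3>1 -> COPY to pp3. 4 ppages; refcounts: pp0:2 pp1:2 pp2:1 pp3:1

Answer: 2 2 1 1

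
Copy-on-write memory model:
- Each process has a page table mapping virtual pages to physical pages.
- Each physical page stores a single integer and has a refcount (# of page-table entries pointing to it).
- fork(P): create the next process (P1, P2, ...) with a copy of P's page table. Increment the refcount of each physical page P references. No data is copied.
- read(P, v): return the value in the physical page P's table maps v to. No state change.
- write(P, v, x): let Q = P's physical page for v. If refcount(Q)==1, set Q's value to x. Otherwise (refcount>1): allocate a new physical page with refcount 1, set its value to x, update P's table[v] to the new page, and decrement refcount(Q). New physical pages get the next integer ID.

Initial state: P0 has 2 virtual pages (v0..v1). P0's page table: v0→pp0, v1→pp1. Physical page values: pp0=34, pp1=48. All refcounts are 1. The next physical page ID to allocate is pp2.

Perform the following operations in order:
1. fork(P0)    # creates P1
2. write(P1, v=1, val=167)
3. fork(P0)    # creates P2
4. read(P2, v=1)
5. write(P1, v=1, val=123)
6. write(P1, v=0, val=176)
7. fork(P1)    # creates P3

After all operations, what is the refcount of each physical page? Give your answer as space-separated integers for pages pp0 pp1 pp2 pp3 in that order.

Answer: 2 2 2 2

Derivation:
Op 1: fork(P0) -> P1. 2 ppages; refcounts: pp0:2 pp1:2
Op 2: write(P1, v1, 167). refcount(pp1)=2>1 -> COPY to pp2. 3 ppages; refcounts: pp0:2 pp1:1 pp2:1
Op 3: fork(P0) -> P2. 3 ppages; refcounts: pp0:3 pp1:2 pp2:1
Op 4: read(P2, v1) -> 48. No state change.
Op 5: write(P1, v1, 123). refcount(pp2)=1 -> write in place. 3 ppages; refcounts: pp0:3 pp1:2 pp2:1
Op 6: write(P1, v0, 176). refcount(pp0)=3>1 -> COPY to pp3. 4 ppages; refcounts: pp0:2 pp1:2 pp2:1 pp3:1
Op 7: fork(P1) -> P3. 4 ppages; refcounts: pp0:2 pp1:2 pp2:2 pp3:2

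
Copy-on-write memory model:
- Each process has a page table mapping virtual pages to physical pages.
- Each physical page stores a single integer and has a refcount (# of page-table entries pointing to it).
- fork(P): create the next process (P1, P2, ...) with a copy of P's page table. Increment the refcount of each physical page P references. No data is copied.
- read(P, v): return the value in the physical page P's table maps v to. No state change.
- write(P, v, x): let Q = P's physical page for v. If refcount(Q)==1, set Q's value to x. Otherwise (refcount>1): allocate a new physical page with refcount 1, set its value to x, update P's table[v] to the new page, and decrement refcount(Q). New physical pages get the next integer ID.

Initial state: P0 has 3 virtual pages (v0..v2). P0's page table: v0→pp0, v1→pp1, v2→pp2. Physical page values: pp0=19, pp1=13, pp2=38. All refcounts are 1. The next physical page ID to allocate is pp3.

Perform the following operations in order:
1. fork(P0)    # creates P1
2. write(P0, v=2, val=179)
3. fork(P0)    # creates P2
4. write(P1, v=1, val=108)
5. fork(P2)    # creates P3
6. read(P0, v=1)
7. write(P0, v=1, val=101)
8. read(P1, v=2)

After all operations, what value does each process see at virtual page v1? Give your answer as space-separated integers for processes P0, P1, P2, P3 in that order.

Answer: 101 108 13 13

Derivation:
Op 1: fork(P0) -> P1. 3 ppages; refcounts: pp0:2 pp1:2 pp2:2
Op 2: write(P0, v2, 179). refcount(pp2)=2>1 -> COPY to pp3. 4 ppages; refcounts: pp0:2 pp1:2 pp2:1 pp3:1
Op 3: fork(P0) -> P2. 4 ppages; refcounts: pp0:3 pp1:3 pp2:1 pp3:2
Op 4: write(P1, v1, 108). refcount(pp1)=3>1 -> COPY to pp4. 5 ppages; refcounts: pp0:3 pp1:2 pp2:1 pp3:2 pp4:1
Op 5: fork(P2) -> P3. 5 ppages; refcounts: pp0:4 pp1:3 pp2:1 pp3:3 pp4:1
Op 6: read(P0, v1) -> 13. No state change.
Op 7: write(P0, v1, 101). refcount(pp1)=3>1 -> COPY to pp5. 6 ppages; refcounts: pp0:4 pp1:2 pp2:1 pp3:3 pp4:1 pp5:1
Op 8: read(P1, v2) -> 38. No state change.
P0: v1 -> pp5 = 101
P1: v1 -> pp4 = 108
P2: v1 -> pp1 = 13
P3: v1 -> pp1 = 13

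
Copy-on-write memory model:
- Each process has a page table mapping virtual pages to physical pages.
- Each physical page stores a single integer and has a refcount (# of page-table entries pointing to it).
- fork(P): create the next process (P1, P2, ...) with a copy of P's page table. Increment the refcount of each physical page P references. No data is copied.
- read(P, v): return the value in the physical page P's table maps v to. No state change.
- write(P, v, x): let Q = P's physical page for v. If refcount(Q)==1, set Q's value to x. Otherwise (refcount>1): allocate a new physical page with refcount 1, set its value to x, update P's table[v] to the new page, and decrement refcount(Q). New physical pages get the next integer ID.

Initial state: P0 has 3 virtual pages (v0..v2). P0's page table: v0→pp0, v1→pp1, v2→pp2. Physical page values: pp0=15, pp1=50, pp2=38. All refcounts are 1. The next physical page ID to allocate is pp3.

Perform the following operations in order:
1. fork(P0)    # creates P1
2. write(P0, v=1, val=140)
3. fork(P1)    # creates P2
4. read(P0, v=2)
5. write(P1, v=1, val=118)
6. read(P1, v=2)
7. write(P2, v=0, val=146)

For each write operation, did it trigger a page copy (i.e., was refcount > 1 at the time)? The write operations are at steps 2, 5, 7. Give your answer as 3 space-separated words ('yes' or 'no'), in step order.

Op 1: fork(P0) -> P1. 3 ppages; refcounts: pp0:2 pp1:2 pp2:2
Op 2: write(P0, v1, 140). refcount(pp1)=2>1 -> COPY to pp3. 4 ppages; refcounts: pp0:2 pp1:1 pp2:2 pp3:1
Op 3: fork(P1) -> P2. 4 ppages; refcounts: pp0:3 pp1:2 pp2:3 pp3:1
Op 4: read(P0, v2) -> 38. No state change.
Op 5: write(P1, v1, 118). refcount(pp1)=2>1 -> COPY to pp4. 5 ppages; refcounts: pp0:3 pp1:1 pp2:3 pp3:1 pp4:1
Op 6: read(P1, v2) -> 38. No state change.
Op 7: write(P2, v0, 146). refcount(pp0)=3>1 -> COPY to pp5. 6 ppages; refcounts: pp0:2 pp1:1 pp2:3 pp3:1 pp4:1 pp5:1

yes yes yes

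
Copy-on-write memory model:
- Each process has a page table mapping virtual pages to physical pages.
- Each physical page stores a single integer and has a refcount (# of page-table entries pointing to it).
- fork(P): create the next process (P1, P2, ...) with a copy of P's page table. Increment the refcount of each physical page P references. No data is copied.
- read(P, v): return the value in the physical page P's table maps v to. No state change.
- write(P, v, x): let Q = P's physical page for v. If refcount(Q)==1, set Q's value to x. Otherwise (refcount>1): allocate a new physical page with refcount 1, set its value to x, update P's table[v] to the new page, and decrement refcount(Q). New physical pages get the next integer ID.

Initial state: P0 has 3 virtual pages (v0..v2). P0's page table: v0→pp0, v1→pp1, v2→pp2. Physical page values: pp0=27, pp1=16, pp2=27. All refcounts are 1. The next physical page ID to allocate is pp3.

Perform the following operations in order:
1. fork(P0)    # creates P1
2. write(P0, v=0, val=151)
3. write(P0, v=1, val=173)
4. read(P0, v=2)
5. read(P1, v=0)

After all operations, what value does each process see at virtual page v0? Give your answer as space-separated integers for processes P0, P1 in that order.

Op 1: fork(P0) -> P1. 3 ppages; refcounts: pp0:2 pp1:2 pp2:2
Op 2: write(P0, v0, 151). refcount(pp0)=2>1 -> COPY to pp3. 4 ppages; refcounts: pp0:1 pp1:2 pp2:2 pp3:1
Op 3: write(P0, v1, 173). refcount(pp1)=2>1 -> COPY to pp4. 5 ppages; refcounts: pp0:1 pp1:1 pp2:2 pp3:1 pp4:1
Op 4: read(P0, v2) -> 27. No state change.
Op 5: read(P1, v0) -> 27. No state change.
P0: v0 -> pp3 = 151
P1: v0 -> pp0 = 27

Answer: 151 27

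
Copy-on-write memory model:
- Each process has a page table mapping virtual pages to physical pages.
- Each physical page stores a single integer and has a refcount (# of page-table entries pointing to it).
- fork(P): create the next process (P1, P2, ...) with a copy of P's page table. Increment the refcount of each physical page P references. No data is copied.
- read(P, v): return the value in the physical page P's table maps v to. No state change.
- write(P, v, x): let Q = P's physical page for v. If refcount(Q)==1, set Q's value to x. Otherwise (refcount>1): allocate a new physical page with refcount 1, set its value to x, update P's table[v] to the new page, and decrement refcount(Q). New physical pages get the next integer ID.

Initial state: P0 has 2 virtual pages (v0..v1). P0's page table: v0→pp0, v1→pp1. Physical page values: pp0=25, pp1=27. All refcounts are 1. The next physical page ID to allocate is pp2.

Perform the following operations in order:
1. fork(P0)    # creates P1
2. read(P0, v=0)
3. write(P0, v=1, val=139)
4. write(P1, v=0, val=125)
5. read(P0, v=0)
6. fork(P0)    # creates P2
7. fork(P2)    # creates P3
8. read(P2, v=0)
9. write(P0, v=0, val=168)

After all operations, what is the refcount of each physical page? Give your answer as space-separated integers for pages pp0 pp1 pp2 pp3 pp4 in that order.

Answer: 2 1 3 1 1

Derivation:
Op 1: fork(P0) -> P1. 2 ppages; refcounts: pp0:2 pp1:2
Op 2: read(P0, v0) -> 25. No state change.
Op 3: write(P0, v1, 139). refcount(pp1)=2>1 -> COPY to pp2. 3 ppages; refcounts: pp0:2 pp1:1 pp2:1
Op 4: write(P1, v0, 125). refcount(pp0)=2>1 -> COPY to pp3. 4 ppages; refcounts: pp0:1 pp1:1 pp2:1 pp3:1
Op 5: read(P0, v0) -> 25. No state change.
Op 6: fork(P0) -> P2. 4 ppages; refcounts: pp0:2 pp1:1 pp2:2 pp3:1
Op 7: fork(P2) -> P3. 4 ppages; refcounts: pp0:3 pp1:1 pp2:3 pp3:1
Op 8: read(P2, v0) -> 25. No state change.
Op 9: write(P0, v0, 168). refcount(pp0)=3>1 -> COPY to pp4. 5 ppages; refcounts: pp0:2 pp1:1 pp2:3 pp3:1 pp4:1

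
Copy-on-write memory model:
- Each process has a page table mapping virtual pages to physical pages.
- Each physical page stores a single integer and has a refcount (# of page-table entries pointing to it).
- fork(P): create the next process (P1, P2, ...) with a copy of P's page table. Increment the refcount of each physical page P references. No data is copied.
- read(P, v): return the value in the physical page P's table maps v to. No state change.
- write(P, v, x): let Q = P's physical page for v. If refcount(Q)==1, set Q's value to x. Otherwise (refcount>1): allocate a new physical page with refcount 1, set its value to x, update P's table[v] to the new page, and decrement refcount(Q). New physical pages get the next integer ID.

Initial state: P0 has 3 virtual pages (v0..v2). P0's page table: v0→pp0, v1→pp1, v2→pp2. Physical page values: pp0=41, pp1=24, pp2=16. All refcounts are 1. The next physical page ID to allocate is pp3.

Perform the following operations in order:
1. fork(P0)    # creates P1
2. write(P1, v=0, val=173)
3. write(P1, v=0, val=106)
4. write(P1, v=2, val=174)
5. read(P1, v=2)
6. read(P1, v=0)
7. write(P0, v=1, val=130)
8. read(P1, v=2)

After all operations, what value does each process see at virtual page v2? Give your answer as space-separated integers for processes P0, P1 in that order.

Op 1: fork(P0) -> P1. 3 ppages; refcounts: pp0:2 pp1:2 pp2:2
Op 2: write(P1, v0, 173). refcount(pp0)=2>1 -> COPY to pp3. 4 ppages; refcounts: pp0:1 pp1:2 pp2:2 pp3:1
Op 3: write(P1, v0, 106). refcount(pp3)=1 -> write in place. 4 ppages; refcounts: pp0:1 pp1:2 pp2:2 pp3:1
Op 4: write(P1, v2, 174). refcount(pp2)=2>1 -> COPY to pp4. 5 ppages; refcounts: pp0:1 pp1:2 pp2:1 pp3:1 pp4:1
Op 5: read(P1, v2) -> 174. No state change.
Op 6: read(P1, v0) -> 106. No state change.
Op 7: write(P0, v1, 130). refcount(pp1)=2>1 -> COPY to pp5. 6 ppages; refcounts: pp0:1 pp1:1 pp2:1 pp3:1 pp4:1 pp5:1
Op 8: read(P1, v2) -> 174. No state change.
P0: v2 -> pp2 = 16
P1: v2 -> pp4 = 174

Answer: 16 174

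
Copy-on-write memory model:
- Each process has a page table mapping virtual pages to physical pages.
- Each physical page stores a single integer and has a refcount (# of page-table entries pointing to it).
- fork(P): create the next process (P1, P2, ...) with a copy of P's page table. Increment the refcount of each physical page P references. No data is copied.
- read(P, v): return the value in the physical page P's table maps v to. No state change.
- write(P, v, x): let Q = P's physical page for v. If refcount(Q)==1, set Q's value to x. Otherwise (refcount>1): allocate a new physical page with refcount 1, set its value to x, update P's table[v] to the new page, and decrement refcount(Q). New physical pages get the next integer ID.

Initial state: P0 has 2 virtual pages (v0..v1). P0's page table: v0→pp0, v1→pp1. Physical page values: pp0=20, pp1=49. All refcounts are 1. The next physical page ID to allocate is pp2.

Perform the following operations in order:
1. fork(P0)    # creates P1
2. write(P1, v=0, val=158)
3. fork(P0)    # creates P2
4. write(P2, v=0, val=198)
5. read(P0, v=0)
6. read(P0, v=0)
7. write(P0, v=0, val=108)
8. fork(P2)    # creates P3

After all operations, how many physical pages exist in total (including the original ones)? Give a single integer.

Answer: 4

Derivation:
Op 1: fork(P0) -> P1. 2 ppages; refcounts: pp0:2 pp1:2
Op 2: write(P1, v0, 158). refcount(pp0)=2>1 -> COPY to pp2. 3 ppages; refcounts: pp0:1 pp1:2 pp2:1
Op 3: fork(P0) -> P2. 3 ppages; refcounts: pp0:2 pp1:3 pp2:1
Op 4: write(P2, v0, 198). refcount(pp0)=2>1 -> COPY to pp3. 4 ppages; refcounts: pp0:1 pp1:3 pp2:1 pp3:1
Op 5: read(P0, v0) -> 20. No state change.
Op 6: read(P0, v0) -> 20. No state change.
Op 7: write(P0, v0, 108). refcount(pp0)=1 -> write in place. 4 ppages; refcounts: pp0:1 pp1:3 pp2:1 pp3:1
Op 8: fork(P2) -> P3. 4 ppages; refcounts: pp0:1 pp1:4 pp2:1 pp3:2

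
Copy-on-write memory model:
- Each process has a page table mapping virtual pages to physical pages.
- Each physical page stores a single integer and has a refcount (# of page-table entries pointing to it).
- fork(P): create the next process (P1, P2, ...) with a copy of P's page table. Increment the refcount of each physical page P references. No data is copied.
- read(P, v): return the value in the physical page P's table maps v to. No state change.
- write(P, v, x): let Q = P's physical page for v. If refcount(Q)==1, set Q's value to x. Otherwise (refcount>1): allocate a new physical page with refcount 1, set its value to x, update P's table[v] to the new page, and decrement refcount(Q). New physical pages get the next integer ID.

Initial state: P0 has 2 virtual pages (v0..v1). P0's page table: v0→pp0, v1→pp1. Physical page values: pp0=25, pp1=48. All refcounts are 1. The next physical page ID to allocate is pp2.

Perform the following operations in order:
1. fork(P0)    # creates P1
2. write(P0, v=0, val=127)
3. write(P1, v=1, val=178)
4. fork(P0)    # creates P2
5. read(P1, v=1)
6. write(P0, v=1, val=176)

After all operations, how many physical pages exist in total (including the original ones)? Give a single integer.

Answer: 5

Derivation:
Op 1: fork(P0) -> P1. 2 ppages; refcounts: pp0:2 pp1:2
Op 2: write(P0, v0, 127). refcount(pp0)=2>1 -> COPY to pp2. 3 ppages; refcounts: pp0:1 pp1:2 pp2:1
Op 3: write(P1, v1, 178). refcount(pp1)=2>1 -> COPY to pp3. 4 ppages; refcounts: pp0:1 pp1:1 pp2:1 pp3:1
Op 4: fork(P0) -> P2. 4 ppages; refcounts: pp0:1 pp1:2 pp2:2 pp3:1
Op 5: read(P1, v1) -> 178. No state change.
Op 6: write(P0, v1, 176). refcount(pp1)=2>1 -> COPY to pp4. 5 ppages; refcounts: pp0:1 pp1:1 pp2:2 pp3:1 pp4:1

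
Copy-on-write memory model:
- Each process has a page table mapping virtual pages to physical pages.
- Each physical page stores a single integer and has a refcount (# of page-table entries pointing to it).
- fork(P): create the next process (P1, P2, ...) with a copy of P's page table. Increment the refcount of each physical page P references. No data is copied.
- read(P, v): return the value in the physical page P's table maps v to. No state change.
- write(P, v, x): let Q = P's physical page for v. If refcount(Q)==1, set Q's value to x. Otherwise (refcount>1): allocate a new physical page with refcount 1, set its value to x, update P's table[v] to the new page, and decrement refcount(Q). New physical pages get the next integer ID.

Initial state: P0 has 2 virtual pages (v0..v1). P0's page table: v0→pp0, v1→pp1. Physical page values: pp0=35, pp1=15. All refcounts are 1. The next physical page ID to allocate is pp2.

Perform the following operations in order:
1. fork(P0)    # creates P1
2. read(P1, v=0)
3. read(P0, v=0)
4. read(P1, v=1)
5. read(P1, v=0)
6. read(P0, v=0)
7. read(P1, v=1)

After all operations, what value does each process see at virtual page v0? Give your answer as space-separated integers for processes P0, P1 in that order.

Op 1: fork(P0) -> P1. 2 ppages; refcounts: pp0:2 pp1:2
Op 2: read(P1, v0) -> 35. No state change.
Op 3: read(P0, v0) -> 35. No state change.
Op 4: read(P1, v1) -> 15. No state change.
Op 5: read(P1, v0) -> 35. No state change.
Op 6: read(P0, v0) -> 35. No state change.
Op 7: read(P1, v1) -> 15. No state change.
P0: v0 -> pp0 = 35
P1: v0 -> pp0 = 35

Answer: 35 35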